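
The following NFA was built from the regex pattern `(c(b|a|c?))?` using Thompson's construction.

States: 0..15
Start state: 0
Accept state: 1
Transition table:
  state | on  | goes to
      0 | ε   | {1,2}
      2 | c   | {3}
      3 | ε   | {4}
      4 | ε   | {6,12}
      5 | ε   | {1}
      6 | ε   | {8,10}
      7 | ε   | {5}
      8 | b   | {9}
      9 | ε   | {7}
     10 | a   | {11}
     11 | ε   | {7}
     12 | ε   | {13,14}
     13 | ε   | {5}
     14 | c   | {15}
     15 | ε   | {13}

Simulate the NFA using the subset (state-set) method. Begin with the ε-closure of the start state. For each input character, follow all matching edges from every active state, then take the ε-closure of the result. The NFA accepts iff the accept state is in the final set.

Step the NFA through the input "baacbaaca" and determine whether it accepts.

S₀ = ε-closure({0}) = {0,1,2}
'b' @ 1: {}  — dead — no transitions
rest 'aacbaaca' ignored (set empty)
end set {} — state 1 not in

Answer: REJECT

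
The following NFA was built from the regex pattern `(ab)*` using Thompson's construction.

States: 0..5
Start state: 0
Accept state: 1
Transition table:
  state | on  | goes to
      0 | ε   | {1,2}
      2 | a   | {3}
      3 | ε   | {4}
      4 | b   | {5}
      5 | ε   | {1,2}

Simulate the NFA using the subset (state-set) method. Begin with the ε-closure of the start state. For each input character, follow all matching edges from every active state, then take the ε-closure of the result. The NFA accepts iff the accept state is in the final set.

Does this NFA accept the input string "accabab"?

initial (ε-close {0}): {0,1,2}
'a' @ 1: {3,4}
'c' @ 2: {}  — no active states
rest 'cabab' ignored (set empty)
final: {}; accept 1 not in set

Answer: REJECT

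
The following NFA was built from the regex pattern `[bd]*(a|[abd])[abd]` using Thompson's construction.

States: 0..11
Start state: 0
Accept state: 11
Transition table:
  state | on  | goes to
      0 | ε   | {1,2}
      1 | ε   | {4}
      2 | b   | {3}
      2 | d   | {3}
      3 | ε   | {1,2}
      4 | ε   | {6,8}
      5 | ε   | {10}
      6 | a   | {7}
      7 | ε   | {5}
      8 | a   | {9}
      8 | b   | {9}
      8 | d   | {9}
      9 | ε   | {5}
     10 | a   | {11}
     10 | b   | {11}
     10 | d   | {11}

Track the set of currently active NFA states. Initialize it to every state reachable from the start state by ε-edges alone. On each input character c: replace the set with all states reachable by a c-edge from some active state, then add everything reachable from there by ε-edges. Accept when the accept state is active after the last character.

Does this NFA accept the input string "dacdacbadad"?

start: ε-closure({0}) = {0,1,2,4,6,8}
'd' @ 1: {1,2,3,4,5,6,8,9,10}
'a' @ 2: {5,7,9,10,11}  ✓accept
'c' @ 3: {}  — state set empty
rest 'dacbadad' ignored (set empty)
after full input: {}  (accept=11 not in)

Answer: REJECT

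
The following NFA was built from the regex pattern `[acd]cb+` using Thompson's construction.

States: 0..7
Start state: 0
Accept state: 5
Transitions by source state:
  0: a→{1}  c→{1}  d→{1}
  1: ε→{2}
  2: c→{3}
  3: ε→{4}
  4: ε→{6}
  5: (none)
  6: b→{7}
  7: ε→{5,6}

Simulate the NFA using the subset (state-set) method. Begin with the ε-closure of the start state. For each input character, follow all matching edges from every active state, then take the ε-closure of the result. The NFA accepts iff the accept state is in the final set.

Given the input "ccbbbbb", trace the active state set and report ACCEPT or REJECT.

start: ε-closure({0}) = {0}
'c' @ 1: {1,2}
'c' @ 2: {3,4,6}
'b' @ 3: {5,6,7}  ✓accept
'b' @ 4: {5,6,7}  ✓accept
'b' @ 5: {5,6,7}  ✓accept
'b' @ 6: {5,6,7}  ✓accept
'b' @ 7: {5,6,7}  ✓accept
final: {5,6,7}; accept 5 in set

Answer: ACCEPT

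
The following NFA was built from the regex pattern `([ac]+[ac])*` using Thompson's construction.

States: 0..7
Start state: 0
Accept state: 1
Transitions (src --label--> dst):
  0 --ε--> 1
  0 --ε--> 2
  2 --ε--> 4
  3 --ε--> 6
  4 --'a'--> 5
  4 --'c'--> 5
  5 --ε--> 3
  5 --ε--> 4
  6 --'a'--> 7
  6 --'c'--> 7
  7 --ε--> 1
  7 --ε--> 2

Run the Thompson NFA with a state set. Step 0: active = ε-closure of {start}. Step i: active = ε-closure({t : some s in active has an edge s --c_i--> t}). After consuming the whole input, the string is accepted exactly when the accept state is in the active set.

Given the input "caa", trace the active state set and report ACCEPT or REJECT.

Answer: ACCEPT

Trace:
initial (ε-close {0}): {0,1,2,4}
'c' @ 1: {3,4,5,6}
'a' @ 2: {1,2,3,4,5,6,7}  (accept∈set)
'a' @ 3: {1,2,3,4,5,6,7}  (accept∈set)
after full input: {1,2,3,4,5,6,7}  (accept=1 in)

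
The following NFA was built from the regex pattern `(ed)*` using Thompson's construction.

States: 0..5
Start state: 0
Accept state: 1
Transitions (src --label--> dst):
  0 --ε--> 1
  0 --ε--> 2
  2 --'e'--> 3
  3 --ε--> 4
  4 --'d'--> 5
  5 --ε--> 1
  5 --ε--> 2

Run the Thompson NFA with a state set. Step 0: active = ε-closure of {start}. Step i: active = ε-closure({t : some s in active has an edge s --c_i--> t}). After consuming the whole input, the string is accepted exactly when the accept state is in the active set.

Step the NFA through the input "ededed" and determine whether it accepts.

start: ε-closure({0}) = {0,1,2}
'e' @ 1: {3,4}
'd' @ 2: {1,2,5}  [accepting]
'e' @ 3: {3,4}
'd' @ 4: {1,2,5}  [accepting]
'e' @ 5: {3,4}
'd' @ 6: {1,2,5}  [accepting]
after full input: {1,2,5}  (accept=1 in)

Answer: ACCEPT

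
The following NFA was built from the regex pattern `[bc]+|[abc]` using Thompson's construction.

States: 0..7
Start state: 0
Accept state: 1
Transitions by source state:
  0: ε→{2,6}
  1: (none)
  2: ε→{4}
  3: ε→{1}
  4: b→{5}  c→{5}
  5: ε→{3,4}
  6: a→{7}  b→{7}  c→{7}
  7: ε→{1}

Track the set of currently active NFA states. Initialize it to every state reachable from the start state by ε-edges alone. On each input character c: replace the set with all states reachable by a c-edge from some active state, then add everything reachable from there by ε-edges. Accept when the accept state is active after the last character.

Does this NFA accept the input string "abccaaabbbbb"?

initial (ε-close {0}): {0,2,4,6}
'a' @ 1: {1,7}  (accept∈set)
'b' @ 2: {}  — no active states
rest 'ccaaabbbbb' ignored (set empty)
final: {}; accept 1 not in set

Answer: REJECT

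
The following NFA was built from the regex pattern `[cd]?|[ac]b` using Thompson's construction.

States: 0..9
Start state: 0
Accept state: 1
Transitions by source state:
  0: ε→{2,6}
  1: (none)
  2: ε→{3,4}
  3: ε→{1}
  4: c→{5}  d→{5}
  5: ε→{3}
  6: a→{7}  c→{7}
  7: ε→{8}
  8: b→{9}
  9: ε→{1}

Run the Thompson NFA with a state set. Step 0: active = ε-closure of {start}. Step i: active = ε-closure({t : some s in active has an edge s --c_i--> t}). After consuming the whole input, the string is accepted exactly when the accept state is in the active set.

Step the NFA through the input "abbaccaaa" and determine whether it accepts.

start: ε-closure({0}) = {0,1,2,3,4,6}
'a' @ 1: {7,8}
'b' @ 2: {1,9}  (accept∈set)
'b' @ 3: {}  — no active states
rest 'accaaa' ignored (set empty)
final: {}; accept 1 not in set

Answer: REJECT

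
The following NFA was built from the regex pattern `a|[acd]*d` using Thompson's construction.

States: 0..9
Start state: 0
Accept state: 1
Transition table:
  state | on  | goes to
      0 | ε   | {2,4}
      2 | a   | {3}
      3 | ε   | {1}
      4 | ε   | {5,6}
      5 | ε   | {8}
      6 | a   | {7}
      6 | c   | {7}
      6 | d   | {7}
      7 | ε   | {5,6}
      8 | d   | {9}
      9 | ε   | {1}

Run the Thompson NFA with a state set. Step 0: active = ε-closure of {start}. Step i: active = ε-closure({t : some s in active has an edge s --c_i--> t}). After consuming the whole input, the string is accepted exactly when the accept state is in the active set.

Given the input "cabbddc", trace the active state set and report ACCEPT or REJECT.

Answer: REJECT

Steps:
start: ε-closure({0}) = {0,2,4,5,6,8}
'c' @ 1: {5,6,7,8}
'a' @ 2: {5,6,7,8}
'b' @ 3: {}  — no active states
rest 'bddc' ignored (set empty)
after full input: {}  (accept=1 not in)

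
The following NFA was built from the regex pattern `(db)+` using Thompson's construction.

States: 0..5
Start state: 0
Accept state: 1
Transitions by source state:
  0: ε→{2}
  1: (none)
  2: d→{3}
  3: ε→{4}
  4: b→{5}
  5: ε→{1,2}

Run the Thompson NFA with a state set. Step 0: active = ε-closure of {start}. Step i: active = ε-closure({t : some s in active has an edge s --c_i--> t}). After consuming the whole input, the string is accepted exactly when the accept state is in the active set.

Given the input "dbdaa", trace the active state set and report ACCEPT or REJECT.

Answer: REJECT

Steps:
initial (ε-close {0}): {0,2}
'd' @ 1: {3,4}
'b' @ 2: {1,2,5}  ✓accept
'd' @ 3: {3,4}
'a' @ 4: {}  — state set empty
rest 'a' ignored (set empty)
after full input: {}  (accept=1 not in)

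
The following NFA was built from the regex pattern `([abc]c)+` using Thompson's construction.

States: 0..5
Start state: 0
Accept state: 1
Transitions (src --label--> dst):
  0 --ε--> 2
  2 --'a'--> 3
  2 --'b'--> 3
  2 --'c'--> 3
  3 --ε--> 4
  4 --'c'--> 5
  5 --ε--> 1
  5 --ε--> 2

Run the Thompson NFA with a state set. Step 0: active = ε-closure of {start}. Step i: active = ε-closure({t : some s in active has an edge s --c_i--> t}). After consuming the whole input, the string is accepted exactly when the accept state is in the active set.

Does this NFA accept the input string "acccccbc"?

Answer: ACCEPT

Derivation:
initial (ε-close {0}): {0,2}
'a' @ 1: {3,4}
'c' @ 2: {1,2,5}  [accepting]
'c' @ 3: {3,4}
'c' @ 4: {1,2,5}  [accepting]
'c' @ 5: {3,4}
'c' @ 6: {1,2,5}  [accepting]
'b' @ 7: {3,4}
'c' @ 8: {1,2,5}  [accepting]
after full input: {1,2,5}  (accept=1 in)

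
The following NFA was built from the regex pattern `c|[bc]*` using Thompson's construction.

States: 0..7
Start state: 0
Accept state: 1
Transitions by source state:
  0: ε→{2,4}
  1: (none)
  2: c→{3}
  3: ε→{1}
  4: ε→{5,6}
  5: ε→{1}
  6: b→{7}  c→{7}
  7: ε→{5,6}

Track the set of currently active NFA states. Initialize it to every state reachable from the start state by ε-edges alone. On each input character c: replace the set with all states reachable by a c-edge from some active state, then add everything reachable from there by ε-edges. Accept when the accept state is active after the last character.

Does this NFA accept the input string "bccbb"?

initial (ε-close {0}): {0,1,2,4,5,6}
'b' @ 1: {1,5,6,7}  ✓accept
'c' @ 2: {1,5,6,7}  ✓accept
'c' @ 3: {1,5,6,7}  ✓accept
'b' @ 4: {1,5,6,7}  ✓accept
'b' @ 5: {1,5,6,7}  ✓accept
final: {1,5,6,7}; accept 1 in set

Answer: ACCEPT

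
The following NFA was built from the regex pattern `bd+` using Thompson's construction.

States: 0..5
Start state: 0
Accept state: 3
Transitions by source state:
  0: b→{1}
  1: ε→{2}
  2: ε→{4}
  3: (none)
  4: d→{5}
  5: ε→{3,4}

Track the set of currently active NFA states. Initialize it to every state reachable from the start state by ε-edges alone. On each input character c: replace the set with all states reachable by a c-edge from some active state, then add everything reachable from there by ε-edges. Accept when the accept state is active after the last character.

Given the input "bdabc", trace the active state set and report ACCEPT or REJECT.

start: ε-closure({0}) = {0}
'b' @ 1: {1,2,4}
'd' @ 2: {3,4,5}  (accept∈set)
'a' @ 3: {}  — no active states
rest 'bc' ignored (set empty)
end set {} — state 3 not in

Answer: REJECT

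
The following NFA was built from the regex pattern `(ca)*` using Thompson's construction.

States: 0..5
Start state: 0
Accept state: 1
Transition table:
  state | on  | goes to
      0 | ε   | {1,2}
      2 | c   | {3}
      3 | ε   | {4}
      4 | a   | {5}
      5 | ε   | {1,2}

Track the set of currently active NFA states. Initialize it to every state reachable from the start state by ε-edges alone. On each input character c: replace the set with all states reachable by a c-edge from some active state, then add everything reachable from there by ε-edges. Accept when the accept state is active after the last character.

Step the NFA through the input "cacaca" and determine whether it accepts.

Answer: ACCEPT

Derivation:
S₀ = ε-closure({0}) = {0,1,2}
'c' @ 1: {3,4}
'a' @ 2: {1,2,5}  [accepting]
'c' @ 3: {3,4}
'a' @ 4: {1,2,5}  [accepting]
'c' @ 5: {3,4}
'a' @ 6: {1,2,5}  [accepting]
final: {1,2,5}; accept 1 in set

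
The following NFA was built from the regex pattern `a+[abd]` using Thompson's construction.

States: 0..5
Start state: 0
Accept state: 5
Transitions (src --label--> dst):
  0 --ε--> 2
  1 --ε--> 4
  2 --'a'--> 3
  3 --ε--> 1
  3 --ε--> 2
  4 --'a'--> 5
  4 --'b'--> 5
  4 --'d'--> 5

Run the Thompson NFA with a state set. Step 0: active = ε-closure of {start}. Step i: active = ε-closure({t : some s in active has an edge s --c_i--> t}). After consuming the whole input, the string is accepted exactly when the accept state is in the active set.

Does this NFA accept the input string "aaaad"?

Answer: ACCEPT

Steps:
S₀ = ε-closure({0}) = {0,2}
'a' @ 1: {1,2,3,4}
'a' @ 2: {1,2,3,4,5}  ✓accept
'a' @ 3: {1,2,3,4,5}  ✓accept
'a' @ 4: {1,2,3,4,5}  ✓accept
'd' @ 5: {5}  ✓accept
after full input: {5}  (accept=5 in)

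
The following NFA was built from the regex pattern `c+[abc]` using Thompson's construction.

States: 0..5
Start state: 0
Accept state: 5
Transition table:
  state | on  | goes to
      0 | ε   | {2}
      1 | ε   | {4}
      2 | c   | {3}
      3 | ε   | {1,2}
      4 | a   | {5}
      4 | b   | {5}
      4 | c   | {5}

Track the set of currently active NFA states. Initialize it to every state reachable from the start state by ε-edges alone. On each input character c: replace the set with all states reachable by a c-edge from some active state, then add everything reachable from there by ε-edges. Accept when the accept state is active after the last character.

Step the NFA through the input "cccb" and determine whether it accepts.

initial (ε-close {0}): {0,2}
'c' @ 1: {1,2,3,4}
'c' @ 2: {1,2,3,4,5}  ✓accept
'c' @ 3: {1,2,3,4,5}  ✓accept
'b' @ 4: {5}  ✓accept
final: {5}; accept 5 in set

Answer: ACCEPT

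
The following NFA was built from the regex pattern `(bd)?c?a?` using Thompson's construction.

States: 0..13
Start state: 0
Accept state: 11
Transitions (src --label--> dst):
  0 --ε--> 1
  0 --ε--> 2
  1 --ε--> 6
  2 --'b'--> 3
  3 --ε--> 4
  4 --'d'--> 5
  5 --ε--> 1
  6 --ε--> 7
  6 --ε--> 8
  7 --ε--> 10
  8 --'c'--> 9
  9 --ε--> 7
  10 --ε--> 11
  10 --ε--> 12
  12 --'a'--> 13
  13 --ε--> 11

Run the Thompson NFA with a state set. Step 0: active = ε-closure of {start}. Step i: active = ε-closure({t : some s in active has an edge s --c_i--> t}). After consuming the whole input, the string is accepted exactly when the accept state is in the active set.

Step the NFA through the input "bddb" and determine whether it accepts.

Answer: REJECT

Trace:
initial (ε-close {0}): {0,1,2,6,7,8,10,11,12}
'b' @ 1: {3,4}
'd' @ 2: {1,5,6,7,8,10,11,12}  ✓accept
'd' @ 3: {}  — no active states
rest 'b' ignored (set empty)
end set {} — state 11 not in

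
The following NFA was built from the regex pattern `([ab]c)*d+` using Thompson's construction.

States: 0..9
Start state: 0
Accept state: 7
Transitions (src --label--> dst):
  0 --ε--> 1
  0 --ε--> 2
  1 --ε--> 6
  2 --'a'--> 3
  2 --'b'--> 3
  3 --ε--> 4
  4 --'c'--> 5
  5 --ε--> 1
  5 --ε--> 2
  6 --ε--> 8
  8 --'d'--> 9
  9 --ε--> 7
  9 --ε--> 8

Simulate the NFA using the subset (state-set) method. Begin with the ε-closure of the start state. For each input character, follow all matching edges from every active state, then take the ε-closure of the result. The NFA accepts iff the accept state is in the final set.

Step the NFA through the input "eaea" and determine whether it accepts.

initial (ε-close {0}): {0,1,2,6,8}
'e' @ 1: {}  — dead — no transitions
rest 'aea' ignored (set empty)
end set {} — state 7 not in

Answer: REJECT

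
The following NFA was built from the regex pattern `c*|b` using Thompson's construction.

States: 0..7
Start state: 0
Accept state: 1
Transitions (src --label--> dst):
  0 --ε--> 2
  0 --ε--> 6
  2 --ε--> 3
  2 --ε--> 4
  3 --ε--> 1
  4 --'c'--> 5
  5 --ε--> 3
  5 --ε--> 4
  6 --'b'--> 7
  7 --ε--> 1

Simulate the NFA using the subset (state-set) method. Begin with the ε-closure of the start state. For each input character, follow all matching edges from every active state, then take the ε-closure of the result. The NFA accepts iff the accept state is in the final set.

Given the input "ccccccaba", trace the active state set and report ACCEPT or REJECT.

S₀ = ε-closure({0}) = {0,1,2,3,4,6}
'c' @ 1: {1,3,4,5}  ✓accept
'c' @ 2: {1,3,4,5}  ✓accept
'c' @ 3: {1,3,4,5}  ✓accept
'c' @ 4: {1,3,4,5}  ✓accept
'c' @ 5: {1,3,4,5}  ✓accept
'c' @ 6: {1,3,4,5}  ✓accept
'a' @ 7: {}  — no active states
rest 'ba' ignored (set empty)
final: {}; accept 1 not in set

Answer: REJECT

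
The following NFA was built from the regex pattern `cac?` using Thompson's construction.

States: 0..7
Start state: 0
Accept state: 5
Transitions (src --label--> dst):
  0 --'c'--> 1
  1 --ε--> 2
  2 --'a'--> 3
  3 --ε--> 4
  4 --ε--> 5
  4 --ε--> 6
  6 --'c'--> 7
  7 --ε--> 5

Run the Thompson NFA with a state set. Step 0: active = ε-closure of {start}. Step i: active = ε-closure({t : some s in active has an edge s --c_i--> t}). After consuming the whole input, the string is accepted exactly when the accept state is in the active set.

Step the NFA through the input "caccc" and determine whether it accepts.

Answer: REJECT

Steps:
start: ε-closure({0}) = {0}
'c' @ 1: {1,2}
'a' @ 2: {3,4,5,6}  [accepting]
'c' @ 3: {5,7}  [accepting]
'c' @ 4: {}  — state set empty
rest 'c' ignored (set empty)
after full input: {}  (accept=5 not in)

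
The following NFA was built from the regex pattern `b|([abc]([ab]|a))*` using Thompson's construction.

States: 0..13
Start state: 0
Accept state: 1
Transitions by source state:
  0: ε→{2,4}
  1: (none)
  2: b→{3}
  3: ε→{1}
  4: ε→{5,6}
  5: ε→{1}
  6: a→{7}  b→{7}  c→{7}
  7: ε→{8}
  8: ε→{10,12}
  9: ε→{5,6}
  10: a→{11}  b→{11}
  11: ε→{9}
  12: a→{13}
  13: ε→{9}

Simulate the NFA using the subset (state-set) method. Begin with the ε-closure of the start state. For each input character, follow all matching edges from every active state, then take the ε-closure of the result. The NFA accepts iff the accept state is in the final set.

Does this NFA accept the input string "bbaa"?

Answer: ACCEPT

Steps:
initial (ε-close {0}): {0,1,2,4,5,6}
'b' @ 1: {1,3,7,8,10,12}  [accepting]
'b' @ 2: {1,5,6,9,11}  [accepting]
'a' @ 3: {7,8,10,12}
'a' @ 4: {1,5,6,9,11,13}  [accepting]
end set {1,5,6,9,11,13} — state 1 in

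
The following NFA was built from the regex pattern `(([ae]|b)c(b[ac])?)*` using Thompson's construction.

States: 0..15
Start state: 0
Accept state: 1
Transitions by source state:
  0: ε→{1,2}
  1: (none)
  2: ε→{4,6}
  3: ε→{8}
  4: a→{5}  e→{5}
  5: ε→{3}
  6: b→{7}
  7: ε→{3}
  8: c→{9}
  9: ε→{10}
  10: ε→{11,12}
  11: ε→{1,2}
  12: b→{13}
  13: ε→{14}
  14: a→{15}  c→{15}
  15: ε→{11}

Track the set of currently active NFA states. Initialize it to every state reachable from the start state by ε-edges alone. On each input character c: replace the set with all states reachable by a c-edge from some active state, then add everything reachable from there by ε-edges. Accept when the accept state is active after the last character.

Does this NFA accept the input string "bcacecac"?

initial (ε-close {0}): {0,1,2,4,6}
'b' @ 1: {3,7,8}
'c' @ 2: {1,2,4,6,9,10,11,12}  [accepting]
'a' @ 3: {3,5,8}
'c' @ 4: {1,2,4,6,9,10,11,12}  [accepting]
'e' @ 5: {3,5,8}
'c' @ 6: {1,2,4,6,9,10,11,12}  [accepting]
'a' @ 7: {3,5,8}
'c' @ 8: {1,2,4,6,9,10,11,12}  [accepting]
final: {1,2,4,6,9,10,11,12}; accept 1 in set

Answer: ACCEPT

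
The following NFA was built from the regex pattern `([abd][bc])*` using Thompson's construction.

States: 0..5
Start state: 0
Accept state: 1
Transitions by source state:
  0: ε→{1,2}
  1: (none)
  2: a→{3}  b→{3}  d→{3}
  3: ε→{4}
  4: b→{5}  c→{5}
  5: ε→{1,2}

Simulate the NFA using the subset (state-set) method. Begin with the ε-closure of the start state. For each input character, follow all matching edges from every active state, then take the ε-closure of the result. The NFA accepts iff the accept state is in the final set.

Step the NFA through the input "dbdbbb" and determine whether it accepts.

Answer: ACCEPT

Derivation:
start: ε-closure({0}) = {0,1,2}
'd' @ 1: {3,4}
'b' @ 2: {1,2,5}  [accepting]
'd' @ 3: {3,4}
'b' @ 4: {1,2,5}  [accepting]
'b' @ 5: {3,4}
'b' @ 6: {1,2,5}  [accepting]
final: {1,2,5}; accept 1 in set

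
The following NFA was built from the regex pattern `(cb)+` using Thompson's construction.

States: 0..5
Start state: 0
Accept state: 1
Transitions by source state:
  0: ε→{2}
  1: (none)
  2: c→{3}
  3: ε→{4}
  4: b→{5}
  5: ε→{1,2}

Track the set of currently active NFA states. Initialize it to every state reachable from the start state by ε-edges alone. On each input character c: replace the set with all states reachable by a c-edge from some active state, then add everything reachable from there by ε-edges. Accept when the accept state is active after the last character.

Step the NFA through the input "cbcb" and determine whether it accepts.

Answer: ACCEPT

Trace:
S₀ = ε-closure({0}) = {0,2}
'c' @ 1: {3,4}
'b' @ 2: {1,2,5}  (accept∈set)
'c' @ 3: {3,4}
'b' @ 4: {1,2,5}  (accept∈set)
end set {1,2,5} — state 1 in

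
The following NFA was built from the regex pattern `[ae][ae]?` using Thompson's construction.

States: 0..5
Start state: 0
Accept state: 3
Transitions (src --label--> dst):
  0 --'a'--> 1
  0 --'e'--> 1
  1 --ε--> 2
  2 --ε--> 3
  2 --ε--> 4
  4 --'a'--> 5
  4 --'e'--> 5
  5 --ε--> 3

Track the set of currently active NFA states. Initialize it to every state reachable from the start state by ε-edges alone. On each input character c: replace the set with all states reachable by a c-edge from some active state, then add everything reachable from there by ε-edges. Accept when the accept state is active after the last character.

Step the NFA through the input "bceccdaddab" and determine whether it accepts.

Answer: REJECT

Derivation:
initial (ε-close {0}): {0}
'b' @ 1: {}  — dead — no transitions
rest 'ceccdaddab' ignored (set empty)
final: {}; accept 3 not in set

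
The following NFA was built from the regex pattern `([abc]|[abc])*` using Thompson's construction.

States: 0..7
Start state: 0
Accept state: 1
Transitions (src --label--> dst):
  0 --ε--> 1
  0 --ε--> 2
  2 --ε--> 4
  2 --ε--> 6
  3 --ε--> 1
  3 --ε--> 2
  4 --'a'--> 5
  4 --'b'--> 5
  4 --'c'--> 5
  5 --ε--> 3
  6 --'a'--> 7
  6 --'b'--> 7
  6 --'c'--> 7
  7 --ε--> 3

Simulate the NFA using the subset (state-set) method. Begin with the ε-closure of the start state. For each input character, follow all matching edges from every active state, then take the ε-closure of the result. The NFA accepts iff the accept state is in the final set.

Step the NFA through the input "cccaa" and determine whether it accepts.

initial (ε-close {0}): {0,1,2,4,6}
'c' @ 1: {1,2,3,4,5,6,7}  ✓accept
'c' @ 2: {1,2,3,4,5,6,7}  ✓accept
'c' @ 3: {1,2,3,4,5,6,7}  ✓accept
'a' @ 4: {1,2,3,4,5,6,7}  ✓accept
'a' @ 5: {1,2,3,4,5,6,7}  ✓accept
final: {1,2,3,4,5,6,7}; accept 1 in set

Answer: ACCEPT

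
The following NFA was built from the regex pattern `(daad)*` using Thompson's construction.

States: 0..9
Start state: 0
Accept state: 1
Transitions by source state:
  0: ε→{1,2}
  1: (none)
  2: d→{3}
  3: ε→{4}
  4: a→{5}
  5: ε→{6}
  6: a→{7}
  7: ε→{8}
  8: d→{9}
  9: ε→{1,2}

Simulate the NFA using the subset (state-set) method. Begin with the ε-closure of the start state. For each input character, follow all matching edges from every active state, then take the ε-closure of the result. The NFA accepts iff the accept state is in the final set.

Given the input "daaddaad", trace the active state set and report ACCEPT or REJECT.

Answer: ACCEPT

Trace:
start: ε-closure({0}) = {0,1,2}
'd' @ 1: {3,4}
'a' @ 2: {5,6}
'a' @ 3: {7,8}
'd' @ 4: {1,2,9}  ✓accept
'd' @ 5: {3,4}
'a' @ 6: {5,6}
'a' @ 7: {7,8}
'd' @ 8: {1,2,9}  ✓accept
final: {1,2,9}; accept 1 in set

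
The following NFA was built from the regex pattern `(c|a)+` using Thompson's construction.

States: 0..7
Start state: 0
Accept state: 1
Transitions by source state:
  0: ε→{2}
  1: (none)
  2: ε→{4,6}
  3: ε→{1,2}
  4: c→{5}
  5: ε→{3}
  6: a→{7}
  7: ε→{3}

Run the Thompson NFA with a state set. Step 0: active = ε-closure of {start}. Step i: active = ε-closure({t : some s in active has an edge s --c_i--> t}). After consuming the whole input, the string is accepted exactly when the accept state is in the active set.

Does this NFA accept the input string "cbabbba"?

Answer: REJECT

Derivation:
initial (ε-close {0}): {0,2,4,6}
'c' @ 1: {1,2,3,4,5,6}  ✓accept
'b' @ 2: {}  — dead — no transitions
rest 'abbba' ignored (set empty)
after full input: {}  (accept=1 not in)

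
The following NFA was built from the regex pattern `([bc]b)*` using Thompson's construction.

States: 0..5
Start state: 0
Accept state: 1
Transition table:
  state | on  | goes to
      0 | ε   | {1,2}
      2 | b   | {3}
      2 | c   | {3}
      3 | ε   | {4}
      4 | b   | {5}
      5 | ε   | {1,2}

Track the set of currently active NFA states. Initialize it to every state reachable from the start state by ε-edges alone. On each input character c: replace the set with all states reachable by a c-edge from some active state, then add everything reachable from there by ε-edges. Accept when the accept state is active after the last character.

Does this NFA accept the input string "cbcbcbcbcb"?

S₀ = ε-closure({0}) = {0,1,2}
'c' @ 1: {3,4}
'b' @ 2: {1,2,5}  ✓accept
'c' @ 3: {3,4}
'b' @ 4: {1,2,5}  ✓accept
'c' @ 5: {3,4}
'b' @ 6: {1,2,5}  ✓accept
'c' @ 7: {3,4}
'b' @ 8: {1,2,5}  ✓accept
'c' @ 9: {3,4}
'b' @ 10: {1,2,5}  ✓accept
after full input: {1,2,5}  (accept=1 in)

Answer: ACCEPT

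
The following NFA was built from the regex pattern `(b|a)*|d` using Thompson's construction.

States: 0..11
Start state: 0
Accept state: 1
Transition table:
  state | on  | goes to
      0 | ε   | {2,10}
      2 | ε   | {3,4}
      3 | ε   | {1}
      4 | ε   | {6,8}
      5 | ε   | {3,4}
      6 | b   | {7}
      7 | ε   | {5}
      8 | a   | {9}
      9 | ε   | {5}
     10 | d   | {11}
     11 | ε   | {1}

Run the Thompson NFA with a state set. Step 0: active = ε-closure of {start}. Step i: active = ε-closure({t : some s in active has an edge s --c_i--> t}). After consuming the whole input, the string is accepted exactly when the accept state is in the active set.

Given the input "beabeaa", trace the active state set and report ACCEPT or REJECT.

S₀ = ε-closure({0}) = {0,1,2,3,4,6,8,10}
'b' @ 1: {1,3,4,5,6,7,8}  [accepting]
'e' @ 2: {}  — dead — no transitions
rest 'abeaa' ignored (set empty)
final: {}; accept 1 not in set

Answer: REJECT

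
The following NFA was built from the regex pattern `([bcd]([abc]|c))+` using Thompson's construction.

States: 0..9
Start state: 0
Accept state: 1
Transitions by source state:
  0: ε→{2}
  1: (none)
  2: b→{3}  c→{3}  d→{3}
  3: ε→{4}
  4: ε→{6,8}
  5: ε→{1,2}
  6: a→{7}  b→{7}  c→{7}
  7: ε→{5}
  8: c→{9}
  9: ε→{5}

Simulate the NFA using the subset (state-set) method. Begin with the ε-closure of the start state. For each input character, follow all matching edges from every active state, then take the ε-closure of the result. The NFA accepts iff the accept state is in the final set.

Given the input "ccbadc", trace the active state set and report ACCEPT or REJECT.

Answer: ACCEPT

Trace:
S₀ = ε-closure({0}) = {0,2}
'c' @ 1: {3,4,6,8}
'c' @ 2: {1,2,5,7,9}  ✓accept
'b' @ 3: {3,4,6,8}
'a' @ 4: {1,2,5,7}  ✓accept
'd' @ 5: {3,4,6,8}
'c' @ 6: {1,2,5,7,9}  ✓accept
after full input: {1,2,5,7,9}  (accept=1 in)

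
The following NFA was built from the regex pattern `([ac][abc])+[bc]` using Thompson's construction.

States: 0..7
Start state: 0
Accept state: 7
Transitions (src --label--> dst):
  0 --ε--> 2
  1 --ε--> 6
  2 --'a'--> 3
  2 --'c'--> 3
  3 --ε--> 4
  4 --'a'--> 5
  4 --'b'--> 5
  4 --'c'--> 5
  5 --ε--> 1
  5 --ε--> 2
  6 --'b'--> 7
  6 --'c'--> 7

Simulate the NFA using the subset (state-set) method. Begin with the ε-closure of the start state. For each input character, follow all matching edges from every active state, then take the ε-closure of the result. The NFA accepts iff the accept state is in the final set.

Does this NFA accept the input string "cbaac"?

Answer: ACCEPT

Steps:
initial (ε-close {0}): {0,2}
'c' @ 1: {3,4}
'b' @ 2: {1,2,5,6}
'a' @ 3: {3,4}
'a' @ 4: {1,2,5,6}
'c' @ 5: {3,4,7}  (accept∈set)
final: {3,4,7}; accept 7 in set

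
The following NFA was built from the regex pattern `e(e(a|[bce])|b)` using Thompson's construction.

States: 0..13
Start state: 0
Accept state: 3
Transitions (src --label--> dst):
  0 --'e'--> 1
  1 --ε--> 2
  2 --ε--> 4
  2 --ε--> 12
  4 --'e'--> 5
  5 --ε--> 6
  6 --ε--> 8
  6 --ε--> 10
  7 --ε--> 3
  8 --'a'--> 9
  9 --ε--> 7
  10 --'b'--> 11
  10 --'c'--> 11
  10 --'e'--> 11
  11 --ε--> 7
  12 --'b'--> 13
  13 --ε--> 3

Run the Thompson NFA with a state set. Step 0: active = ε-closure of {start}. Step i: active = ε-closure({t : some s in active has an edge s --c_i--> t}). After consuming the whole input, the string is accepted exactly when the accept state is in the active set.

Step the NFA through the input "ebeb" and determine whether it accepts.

Answer: REJECT

Derivation:
start: ε-closure({0}) = {0}
'e' @ 1: {1,2,4,12}
'b' @ 2: {3,13}  [accepting]
'e' @ 3: {}  — state set empty
rest 'b' ignored (set empty)
end set {} — state 3 not in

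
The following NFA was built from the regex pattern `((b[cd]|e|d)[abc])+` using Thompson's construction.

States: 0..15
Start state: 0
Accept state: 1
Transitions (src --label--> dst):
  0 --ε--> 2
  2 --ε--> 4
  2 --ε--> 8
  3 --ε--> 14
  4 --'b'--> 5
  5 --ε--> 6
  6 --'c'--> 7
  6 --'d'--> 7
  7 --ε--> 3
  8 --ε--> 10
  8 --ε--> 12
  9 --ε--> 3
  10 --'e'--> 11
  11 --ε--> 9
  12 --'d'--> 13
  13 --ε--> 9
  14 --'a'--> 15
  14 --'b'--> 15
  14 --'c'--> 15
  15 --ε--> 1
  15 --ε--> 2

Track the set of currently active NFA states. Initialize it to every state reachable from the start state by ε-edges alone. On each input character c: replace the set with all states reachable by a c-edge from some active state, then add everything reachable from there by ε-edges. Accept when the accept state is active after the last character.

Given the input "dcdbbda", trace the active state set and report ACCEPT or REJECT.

start: ε-closure({0}) = {0,2,4,8,10,12}
'd' @ 1: {3,9,13,14}
'c' @ 2: {1,2,4,8,10,12,15}  (accept∈set)
'd' @ 3: {3,9,13,14}
'b' @ 4: {1,2,4,8,10,12,15}  (accept∈set)
'b' @ 5: {5,6}
'd' @ 6: {3,7,14}
'a' @ 7: {1,2,4,8,10,12,15}  (accept∈set)
after full input: {1,2,4,8,10,12,15}  (accept=1 in)

Answer: ACCEPT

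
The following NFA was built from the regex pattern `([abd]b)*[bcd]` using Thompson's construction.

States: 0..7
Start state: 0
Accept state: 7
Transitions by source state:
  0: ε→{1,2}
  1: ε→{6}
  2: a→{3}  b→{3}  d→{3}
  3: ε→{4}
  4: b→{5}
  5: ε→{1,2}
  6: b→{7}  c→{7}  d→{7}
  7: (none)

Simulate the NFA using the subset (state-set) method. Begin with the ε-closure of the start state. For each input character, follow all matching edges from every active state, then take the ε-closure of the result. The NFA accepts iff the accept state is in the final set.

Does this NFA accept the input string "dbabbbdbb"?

initial (ε-close {0}): {0,1,2,6}
'd' @ 1: {3,4,7}  [accepting]
'b' @ 2: {1,2,5,6}
'a' @ 3: {3,4}
'b' @ 4: {1,2,5,6}
'b' @ 5: {3,4,7}  [accepting]
'b' @ 6: {1,2,5,6}
'd' @ 7: {3,4,7}  [accepting]
'b' @ 8: {1,2,5,6}
'b' @ 9: {3,4,7}  [accepting]
end set {3,4,7} — state 7 in

Answer: ACCEPT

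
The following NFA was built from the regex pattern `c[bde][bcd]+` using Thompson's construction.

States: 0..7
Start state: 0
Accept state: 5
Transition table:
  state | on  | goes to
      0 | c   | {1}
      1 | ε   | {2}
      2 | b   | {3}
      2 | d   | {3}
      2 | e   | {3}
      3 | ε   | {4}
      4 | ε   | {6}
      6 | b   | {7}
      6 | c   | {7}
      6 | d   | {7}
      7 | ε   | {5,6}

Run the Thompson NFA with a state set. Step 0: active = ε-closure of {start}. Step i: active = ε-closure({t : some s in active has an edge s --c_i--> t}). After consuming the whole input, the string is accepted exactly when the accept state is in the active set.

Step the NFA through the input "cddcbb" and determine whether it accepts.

start: ε-closure({0}) = {0}
'c' @ 1: {1,2}
'd' @ 2: {3,4,6}
'd' @ 3: {5,6,7}  [accepting]
'c' @ 4: {5,6,7}  [accepting]
'b' @ 5: {5,6,7}  [accepting]
'b' @ 6: {5,6,7}  [accepting]
end set {5,6,7} — state 5 in

Answer: ACCEPT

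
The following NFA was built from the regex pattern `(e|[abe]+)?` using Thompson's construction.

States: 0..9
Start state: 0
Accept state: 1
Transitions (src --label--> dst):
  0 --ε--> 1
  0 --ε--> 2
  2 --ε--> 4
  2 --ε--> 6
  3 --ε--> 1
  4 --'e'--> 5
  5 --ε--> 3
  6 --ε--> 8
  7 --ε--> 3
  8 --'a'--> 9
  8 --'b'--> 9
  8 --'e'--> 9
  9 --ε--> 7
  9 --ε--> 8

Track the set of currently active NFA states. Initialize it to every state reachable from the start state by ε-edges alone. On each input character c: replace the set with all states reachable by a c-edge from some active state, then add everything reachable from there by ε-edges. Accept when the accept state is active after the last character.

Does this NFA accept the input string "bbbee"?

Answer: ACCEPT

Derivation:
S₀ = ε-closure({0}) = {0,1,2,4,6,8}
'b' @ 1: {1,3,7,8,9}  [accepting]
'b' @ 2: {1,3,7,8,9}  [accepting]
'b' @ 3: {1,3,7,8,9}  [accepting]
'e' @ 4: {1,3,7,8,9}  [accepting]
'e' @ 5: {1,3,7,8,9}  [accepting]
final: {1,3,7,8,9}; accept 1 in set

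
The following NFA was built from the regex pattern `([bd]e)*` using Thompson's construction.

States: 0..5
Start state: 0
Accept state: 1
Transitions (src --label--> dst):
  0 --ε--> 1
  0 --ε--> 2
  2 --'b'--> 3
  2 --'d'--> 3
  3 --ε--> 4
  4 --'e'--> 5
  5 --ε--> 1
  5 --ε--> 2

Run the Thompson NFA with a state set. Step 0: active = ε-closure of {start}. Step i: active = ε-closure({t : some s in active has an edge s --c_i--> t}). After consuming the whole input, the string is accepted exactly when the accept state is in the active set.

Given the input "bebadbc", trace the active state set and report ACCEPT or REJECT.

initial (ε-close {0}): {0,1,2}
'b' @ 1: {3,4}
'e' @ 2: {1,2,5}  (accept∈set)
'b' @ 3: {3,4}
'a' @ 4: {}  — no active states
rest 'dbc' ignored (set empty)
end set {} — state 1 not in

Answer: REJECT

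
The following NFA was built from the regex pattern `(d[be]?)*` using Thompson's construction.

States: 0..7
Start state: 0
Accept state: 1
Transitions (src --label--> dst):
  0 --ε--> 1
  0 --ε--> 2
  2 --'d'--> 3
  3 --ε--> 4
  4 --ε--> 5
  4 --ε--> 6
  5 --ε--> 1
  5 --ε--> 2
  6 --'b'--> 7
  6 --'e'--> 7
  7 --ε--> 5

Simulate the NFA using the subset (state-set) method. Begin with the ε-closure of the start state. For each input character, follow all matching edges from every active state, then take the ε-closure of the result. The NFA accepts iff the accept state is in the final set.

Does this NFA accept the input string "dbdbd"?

Answer: ACCEPT

Derivation:
S₀ = ε-closure({0}) = {0,1,2}
'd' @ 1: {1,2,3,4,5,6}  [accepting]
'b' @ 2: {1,2,5,7}  [accepting]
'd' @ 3: {1,2,3,4,5,6}  [accepting]
'b' @ 4: {1,2,5,7}  [accepting]
'd' @ 5: {1,2,3,4,5,6}  [accepting]
end set {1,2,3,4,5,6} — state 1 in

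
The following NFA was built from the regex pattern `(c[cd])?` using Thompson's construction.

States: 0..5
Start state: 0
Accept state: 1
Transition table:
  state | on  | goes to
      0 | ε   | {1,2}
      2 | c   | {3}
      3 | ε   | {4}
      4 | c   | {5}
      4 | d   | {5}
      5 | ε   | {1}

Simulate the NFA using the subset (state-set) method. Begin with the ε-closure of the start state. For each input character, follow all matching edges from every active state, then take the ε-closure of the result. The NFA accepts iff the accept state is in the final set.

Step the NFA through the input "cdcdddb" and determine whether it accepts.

Answer: REJECT

Trace:
initial (ε-close {0}): {0,1,2}
'c' @ 1: {3,4}
'd' @ 2: {1,5}  ✓accept
'c' @ 3: {}  — dead — no transitions
rest 'dddb' ignored (set empty)
end set {} — state 1 not in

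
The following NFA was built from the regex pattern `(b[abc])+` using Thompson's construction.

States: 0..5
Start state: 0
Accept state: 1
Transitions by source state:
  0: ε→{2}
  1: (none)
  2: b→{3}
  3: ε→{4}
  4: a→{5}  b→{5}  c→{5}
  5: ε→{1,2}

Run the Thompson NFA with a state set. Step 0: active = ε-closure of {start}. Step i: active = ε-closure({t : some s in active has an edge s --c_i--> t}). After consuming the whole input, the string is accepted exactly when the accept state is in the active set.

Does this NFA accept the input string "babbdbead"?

Answer: REJECT

Derivation:
initial (ε-close {0}): {0,2}
'b' @ 1: {3,4}
'a' @ 2: {1,2,5}  ✓accept
'b' @ 3: {3,4}
'b' @ 4: {1,2,5}  ✓accept
'd' @ 5: {}  — dead — no transitions
rest 'bead' ignored (set empty)
end set {} — state 1 not in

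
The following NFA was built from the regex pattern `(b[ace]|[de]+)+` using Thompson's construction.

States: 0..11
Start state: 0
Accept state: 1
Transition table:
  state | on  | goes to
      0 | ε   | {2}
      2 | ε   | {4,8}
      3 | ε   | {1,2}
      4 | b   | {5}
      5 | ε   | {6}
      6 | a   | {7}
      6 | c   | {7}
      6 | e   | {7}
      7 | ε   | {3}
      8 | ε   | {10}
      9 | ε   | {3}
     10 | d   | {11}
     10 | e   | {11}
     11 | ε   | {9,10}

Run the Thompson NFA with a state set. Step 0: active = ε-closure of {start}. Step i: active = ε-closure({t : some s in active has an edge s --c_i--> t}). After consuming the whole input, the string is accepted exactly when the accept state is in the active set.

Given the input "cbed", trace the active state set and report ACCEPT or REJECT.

initial (ε-close {0}): {0,2,4,8,10}
'c' @ 1: {}  — state set empty
rest 'bed' ignored (set empty)
end set {} — state 1 not in

Answer: REJECT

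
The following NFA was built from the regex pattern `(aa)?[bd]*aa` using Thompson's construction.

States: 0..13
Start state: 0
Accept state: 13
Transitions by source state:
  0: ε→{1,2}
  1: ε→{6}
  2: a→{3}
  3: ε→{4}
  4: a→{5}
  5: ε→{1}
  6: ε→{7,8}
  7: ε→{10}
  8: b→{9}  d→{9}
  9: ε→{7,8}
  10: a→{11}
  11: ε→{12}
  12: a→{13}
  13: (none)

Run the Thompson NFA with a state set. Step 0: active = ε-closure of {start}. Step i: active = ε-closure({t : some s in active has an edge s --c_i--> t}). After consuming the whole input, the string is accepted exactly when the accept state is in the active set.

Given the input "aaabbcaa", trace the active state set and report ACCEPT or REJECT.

initial (ε-close {0}): {0,1,2,6,7,8,10}
'a' @ 1: {3,4,11,12}
'a' @ 2: {1,5,6,7,8,10,13}  ✓accept
'a' @ 3: {11,12}
'b' @ 4: {}  — dead — no transitions
rest 'bcaa' ignored (set empty)
end set {} — state 13 not in

Answer: REJECT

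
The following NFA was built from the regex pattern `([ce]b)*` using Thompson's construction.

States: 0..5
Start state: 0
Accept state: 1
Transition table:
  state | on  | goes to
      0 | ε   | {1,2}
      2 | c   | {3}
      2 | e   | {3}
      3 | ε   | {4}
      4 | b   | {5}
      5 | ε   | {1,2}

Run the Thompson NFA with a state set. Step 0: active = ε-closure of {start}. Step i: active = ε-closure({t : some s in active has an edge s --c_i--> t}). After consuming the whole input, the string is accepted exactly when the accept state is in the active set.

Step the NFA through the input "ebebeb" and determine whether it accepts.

start: ε-closure({0}) = {0,1,2}
'e' @ 1: {3,4}
'b' @ 2: {1,2,5}  ✓accept
'e' @ 3: {3,4}
'b' @ 4: {1,2,5}  ✓accept
'e' @ 5: {3,4}
'b' @ 6: {1,2,5}  ✓accept
final: {1,2,5}; accept 1 in set

Answer: ACCEPT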